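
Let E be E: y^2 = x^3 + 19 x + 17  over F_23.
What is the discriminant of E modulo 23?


4 a^3 + 27 b^2 = 4*19^3 + 27*17^2 = 27436 + 7803 = 35239
Delta = -16 * (35239) = -563824
Delta mod 23 = 21

Delta = 21 (mod 23)


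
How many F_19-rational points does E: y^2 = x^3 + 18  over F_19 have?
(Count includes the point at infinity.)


For each x in F_19, count y with y^2 = x^3 + 0 x + 18 mod 19:
  x = 1: RHS = 0, y in [0]  -> 1 point(s)
  x = 2: RHS = 7, y in [8, 11]  -> 2 point(s)
  x = 3: RHS = 7, y in [8, 11]  -> 2 point(s)
  x = 4: RHS = 6, y in [5, 14]  -> 2 point(s)
  x = 6: RHS = 6, y in [5, 14]  -> 2 point(s)
  x = 7: RHS = 0, y in [0]  -> 1 point(s)
  x = 8: RHS = 17, y in [6, 13]  -> 2 point(s)
  x = 9: RHS = 6, y in [5, 14]  -> 2 point(s)
  x = 10: RHS = 11, y in [7, 12]  -> 2 point(s)
  x = 11: RHS = 0, y in [0]  -> 1 point(s)
  x = 12: RHS = 17, y in [6, 13]  -> 2 point(s)
  x = 13: RHS = 11, y in [7, 12]  -> 2 point(s)
  x = 14: RHS = 7, y in [8, 11]  -> 2 point(s)
  x = 15: RHS = 11, y in [7, 12]  -> 2 point(s)
  x = 18: RHS = 17, y in [6, 13]  -> 2 point(s)
Affine points: 27. Add the point at infinity: total = 28.

#E(F_19) = 28


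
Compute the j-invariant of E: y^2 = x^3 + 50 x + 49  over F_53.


Delta = -16(4 a^3 + 27 b^2) mod 53 = 10
-1728 * (4 a)^3 = -1728 * (4*50)^3 mod 53 = 17
j = 17 * 10^(-1) mod 53 = 7

j = 7 (mod 53)


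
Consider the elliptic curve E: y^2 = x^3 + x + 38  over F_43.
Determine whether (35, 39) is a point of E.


Check whether y^2 = x^3 + 1 x + 38 (mod 43) for (x, y) = (35, 39).
LHS: y^2 = 39^2 mod 43 = 16
RHS: x^3 + 1 x + 38 = 35^3 + 1*35 + 38 mod 43 = 34
LHS != RHS

No, not on the curve


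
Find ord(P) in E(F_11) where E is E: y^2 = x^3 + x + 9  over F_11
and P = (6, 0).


Compute successive multiples of P until we hit O:
  1P = (6, 0)
  2P = O

ord(P) = 2


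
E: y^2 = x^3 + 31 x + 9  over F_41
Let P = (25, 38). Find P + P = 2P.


Doubling: s = (3 x1^2 + a) / (2 y1)
s = (3*25^2 + 31) / (2*38) mod 41 = 24
x3 = s^2 - 2 x1 mod 41 = 24^2 - 2*25 = 34
y3 = s (x1 - x3) - y1 mod 41 = 24 * (25 - 34) - 38 = 33

2P = (34, 33)


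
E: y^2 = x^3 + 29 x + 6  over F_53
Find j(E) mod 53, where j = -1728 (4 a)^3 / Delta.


Delta = -16(4 a^3 + 27 b^2) mod 53 = 37
-1728 * (4 a)^3 = -1728 * (4*29)^3 mod 53 = 12
j = 12 * 37^(-1) mod 53 = 39

j = 39 (mod 53)


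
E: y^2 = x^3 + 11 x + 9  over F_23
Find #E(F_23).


For each x in F_23, count y with y^2 = x^3 + 11 x + 9 mod 23:
  x = 0: RHS = 9, y in [3, 20]  -> 2 point(s)
  x = 2: RHS = 16, y in [4, 19]  -> 2 point(s)
  x = 3: RHS = 0, y in [0]  -> 1 point(s)
  x = 4: RHS = 2, y in [5, 18]  -> 2 point(s)
  x = 9: RHS = 9, y in [3, 20]  -> 2 point(s)
  x = 11: RHS = 12, y in [9, 14]  -> 2 point(s)
  x = 12: RHS = 6, y in [11, 12]  -> 2 point(s)
  x = 13: RHS = 3, y in [7, 16]  -> 2 point(s)
  x = 14: RHS = 9, y in [3, 20]  -> 2 point(s)
  x = 16: RHS = 3, y in [7, 16]  -> 2 point(s)
  x = 17: RHS = 3, y in [7, 16]  -> 2 point(s)
  x = 18: RHS = 13, y in [6, 17]  -> 2 point(s)
  x = 19: RHS = 16, y in [4, 19]  -> 2 point(s)
  x = 20: RHS = 18, y in [8, 15]  -> 2 point(s)
  x = 21: RHS = 2, y in [5, 18]  -> 2 point(s)
Affine points: 29. Add the point at infinity: total = 30.

#E(F_23) = 30


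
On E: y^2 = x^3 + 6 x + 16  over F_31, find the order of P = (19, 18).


Compute successive multiples of P until we hit O:
  1P = (19, 18)
  2P = (11, 7)
  3P = (15, 3)
  4P = (13, 20)
  5P = (6, 19)
  6P = (26, 4)
  7P = (21, 17)
  8P = (30, 3)
  ... (continuing to 39P)
  39P = O

ord(P) = 39


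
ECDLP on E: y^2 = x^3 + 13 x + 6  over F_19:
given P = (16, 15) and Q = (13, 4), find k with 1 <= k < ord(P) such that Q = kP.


Enumerate multiples of P until we hit Q = (13, 4):
  1P = (16, 15)
  2P = (12, 3)
  3P = (0, 14)
  4P = (1, 18)
  5P = (18, 12)
  6P = (11, 6)
  7P = (15, 2)
  8P = (5, 14)
  9P = (9, 15)
  10P = (13, 4)
Match found at i = 10.

k = 10


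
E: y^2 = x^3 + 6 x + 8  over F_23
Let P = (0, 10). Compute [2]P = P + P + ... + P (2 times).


k = 2 = 10_2 (binary, LSB first: 01)
Double-and-add from P = (0, 10):
  bit 0 = 0: acc unchanged = O
  bit 1 = 1: acc = O + (4, 21) = (4, 21)

2P = (4, 21)


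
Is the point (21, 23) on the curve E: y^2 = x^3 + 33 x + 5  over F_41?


Check whether y^2 = x^3 + 33 x + 5 (mod 41) for (x, y) = (21, 23).
LHS: y^2 = 23^2 mod 41 = 37
RHS: x^3 + 33 x + 5 = 21^3 + 33*21 + 5 mod 41 = 37
LHS = RHS

Yes, on the curve


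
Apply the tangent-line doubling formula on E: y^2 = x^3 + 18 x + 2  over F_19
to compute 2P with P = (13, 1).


Doubling: s = (3 x1^2 + a) / (2 y1)
s = (3*13^2 + 18) / (2*1) mod 19 = 6
x3 = s^2 - 2 x1 mod 19 = 6^2 - 2*13 = 10
y3 = s (x1 - x3) - y1 mod 19 = 6 * (13 - 10) - 1 = 17

2P = (10, 17)


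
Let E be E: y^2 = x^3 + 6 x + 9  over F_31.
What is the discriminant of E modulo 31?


4 a^3 + 27 b^2 = 4*6^3 + 27*9^2 = 864 + 2187 = 3051
Delta = -16 * (3051) = -48816
Delta mod 31 = 9

Delta = 9 (mod 31)


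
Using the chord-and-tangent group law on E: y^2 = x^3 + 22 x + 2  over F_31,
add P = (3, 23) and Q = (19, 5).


P != Q, so use the chord formula.
s = (y2 - y1) / (x2 - x1) = (13) / (16) mod 31 = 26
x3 = s^2 - x1 - x2 mod 31 = 26^2 - 3 - 19 = 3
y3 = s (x1 - x3) - y1 mod 31 = 26 * (3 - 3) - 23 = 8

P + Q = (3, 8)


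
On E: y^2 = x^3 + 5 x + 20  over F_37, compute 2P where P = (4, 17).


Doubling: s = (3 x1^2 + a) / (2 y1)
s = (3*4^2 + 5) / (2*17) mod 37 = 7
x3 = s^2 - 2 x1 mod 37 = 7^2 - 2*4 = 4
y3 = s (x1 - x3) - y1 mod 37 = 7 * (4 - 4) - 17 = 20

2P = (4, 20)


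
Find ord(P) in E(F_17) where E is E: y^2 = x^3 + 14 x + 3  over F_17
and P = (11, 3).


Compute successive multiples of P until we hit O:
  1P = (11, 3)
  2P = (8, 7)
  3P = (13, 11)
  4P = (9, 5)
  5P = (15, 1)
  6P = (4, 2)
  7P = (10, 2)
  8P = (14, 11)
  ... (continuing to 23P)
  23P = O

ord(P) = 23


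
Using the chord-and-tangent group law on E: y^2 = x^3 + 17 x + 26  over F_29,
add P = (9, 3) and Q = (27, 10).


P != Q, so use the chord formula.
s = (y2 - y1) / (x2 - x1) = (7) / (18) mod 29 = 2
x3 = s^2 - x1 - x2 mod 29 = 2^2 - 9 - 27 = 26
y3 = s (x1 - x3) - y1 mod 29 = 2 * (9 - 26) - 3 = 21

P + Q = (26, 21)


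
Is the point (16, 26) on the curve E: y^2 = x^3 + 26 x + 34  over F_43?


Check whether y^2 = x^3 + 26 x + 34 (mod 43) for (x, y) = (16, 26).
LHS: y^2 = 26^2 mod 43 = 31
RHS: x^3 + 26 x + 34 = 16^3 + 26*16 + 34 mod 43 = 31
LHS = RHS

Yes, on the curve


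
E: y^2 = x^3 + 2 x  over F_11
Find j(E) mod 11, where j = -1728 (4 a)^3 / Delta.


Delta = -16(4 a^3 + 27 b^2) mod 11 = 5
-1728 * (4 a)^3 = -1728 * (4*2)^3 mod 11 = 5
j = 5 * 5^(-1) mod 11 = 1

j = 1 (mod 11)


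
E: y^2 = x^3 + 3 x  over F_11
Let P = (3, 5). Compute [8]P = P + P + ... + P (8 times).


k = 8 = 1000_2 (binary, LSB first: 0001)
Double-and-add from P = (3, 5):
  bit 0 = 0: acc unchanged = O
  bit 1 = 0: acc unchanged = O
  bit 2 = 0: acc unchanged = O
  bit 3 = 1: acc = O + (3, 6) = (3, 6)

8P = (3, 6)


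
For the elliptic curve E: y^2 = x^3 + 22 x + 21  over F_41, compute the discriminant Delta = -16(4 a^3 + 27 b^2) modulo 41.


4 a^3 + 27 b^2 = 4*22^3 + 27*21^2 = 42592 + 11907 = 54499
Delta = -16 * (54499) = -871984
Delta mod 41 = 4

Delta = 4 (mod 41)


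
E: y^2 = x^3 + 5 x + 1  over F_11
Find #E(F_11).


For each x in F_11, count y with y^2 = x^3 + 5 x + 1 mod 11:
  x = 0: RHS = 1, y in [1, 10]  -> 2 point(s)
  x = 6: RHS = 5, y in [4, 7]  -> 2 point(s)
  x = 7: RHS = 5, y in [4, 7]  -> 2 point(s)
  x = 8: RHS = 3, y in [5, 6]  -> 2 point(s)
  x = 9: RHS = 5, y in [4, 7]  -> 2 point(s)
Affine points: 10. Add the point at infinity: total = 11.

#E(F_11) = 11


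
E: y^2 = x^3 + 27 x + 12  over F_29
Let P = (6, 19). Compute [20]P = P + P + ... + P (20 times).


k = 20 = 10100_2 (binary, LSB first: 00101)
Double-and-add from P = (6, 19):
  bit 0 = 0: acc unchanged = O
  bit 1 = 0: acc unchanged = O
  bit 2 = 1: acc = O + (2, 25) = (2, 25)
  bit 3 = 0: acc unchanged = (2, 25)
  bit 4 = 1: acc = (2, 25) + (24, 10) = (7, 14)

20P = (7, 14)


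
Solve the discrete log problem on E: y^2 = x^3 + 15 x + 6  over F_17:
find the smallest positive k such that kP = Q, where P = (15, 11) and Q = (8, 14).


Enumerate multiples of P until we hit Q = (8, 14):
  1P = (15, 11)
  2P = (8, 3)
  3P = (13, 1)
  4P = (14, 11)
  5P = (5, 6)
  6P = (10, 0)
  7P = (5, 11)
  8P = (14, 6)
  9P = (13, 16)
  10P = (8, 14)
Match found at i = 10.

k = 10


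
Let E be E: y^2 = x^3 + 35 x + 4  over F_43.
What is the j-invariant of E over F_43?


Delta = -16(4 a^3 + 27 b^2) mod 43 = 13
-1728 * (4 a)^3 = -1728 * (4*35)^3 mod 43 = 16
j = 16 * 13^(-1) mod 43 = 31

j = 31 (mod 43)


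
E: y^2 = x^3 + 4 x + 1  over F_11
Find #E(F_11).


For each x in F_11, count y with y^2 = x^3 + 4 x + 1 mod 11:
  x = 0: RHS = 1, y in [1, 10]  -> 2 point(s)
  x = 4: RHS = 4, y in [2, 9]  -> 2 point(s)
  x = 5: RHS = 3, y in [5, 6]  -> 2 point(s)
  x = 7: RHS = 9, y in [3, 8]  -> 2 point(s)
Affine points: 8. Add the point at infinity: total = 9.

#E(F_11) = 9


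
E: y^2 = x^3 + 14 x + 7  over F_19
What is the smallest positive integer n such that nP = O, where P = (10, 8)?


Compute successive multiples of P until we hit O:
  1P = (10, 8)
  2P = (8, 17)
  3P = (7, 7)
  4P = (0, 8)
  5P = (9, 11)
  6P = (9, 8)
  7P = (0, 11)
  8P = (7, 12)
  ... (continuing to 11P)
  11P = O

ord(P) = 11


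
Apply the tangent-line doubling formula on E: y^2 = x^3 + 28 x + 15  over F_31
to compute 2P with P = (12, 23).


Doubling: s = (3 x1^2 + a) / (2 y1)
s = (3*12^2 + 28) / (2*23) mod 31 = 10
x3 = s^2 - 2 x1 mod 31 = 10^2 - 2*12 = 14
y3 = s (x1 - x3) - y1 mod 31 = 10 * (12 - 14) - 23 = 19

2P = (14, 19)


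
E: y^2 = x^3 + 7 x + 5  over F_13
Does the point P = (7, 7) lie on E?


Check whether y^2 = x^3 + 7 x + 5 (mod 13) for (x, y) = (7, 7).
LHS: y^2 = 7^2 mod 13 = 10
RHS: x^3 + 7 x + 5 = 7^3 + 7*7 + 5 mod 13 = 7
LHS != RHS

No, not on the curve


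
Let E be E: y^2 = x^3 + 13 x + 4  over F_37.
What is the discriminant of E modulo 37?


4 a^3 + 27 b^2 = 4*13^3 + 27*4^2 = 8788 + 432 = 9220
Delta = -16 * (9220) = -147520
Delta mod 37 = 36

Delta = 36 (mod 37)


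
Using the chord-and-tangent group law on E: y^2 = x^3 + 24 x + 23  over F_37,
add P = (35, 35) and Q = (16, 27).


P != Q, so use the chord formula.
s = (y2 - y1) / (x2 - x1) = (29) / (18) mod 37 = 16
x3 = s^2 - x1 - x2 mod 37 = 16^2 - 35 - 16 = 20
y3 = s (x1 - x3) - y1 mod 37 = 16 * (35 - 20) - 35 = 20

P + Q = (20, 20)


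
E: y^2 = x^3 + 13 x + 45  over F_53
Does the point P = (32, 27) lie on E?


Check whether y^2 = x^3 + 13 x + 45 (mod 53) for (x, y) = (32, 27).
LHS: y^2 = 27^2 mod 53 = 40
RHS: x^3 + 13 x + 45 = 32^3 + 13*32 + 45 mod 53 = 51
LHS != RHS

No, not on the curve


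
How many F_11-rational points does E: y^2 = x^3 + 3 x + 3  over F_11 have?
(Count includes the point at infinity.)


For each x in F_11, count y with y^2 = x^3 + 3 x + 3 mod 11:
  x = 0: RHS = 3, y in [5, 6]  -> 2 point(s)
  x = 5: RHS = 0, y in [0]  -> 1 point(s)
  x = 7: RHS = 4, y in [2, 9]  -> 2 point(s)
  x = 8: RHS = 0, y in [0]  -> 1 point(s)
  x = 9: RHS = 0, y in [0]  -> 1 point(s)
Affine points: 7. Add the point at infinity: total = 8.

#E(F_11) = 8


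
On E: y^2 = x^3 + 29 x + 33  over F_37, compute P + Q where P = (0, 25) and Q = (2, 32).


P != Q, so use the chord formula.
s = (y2 - y1) / (x2 - x1) = (7) / (2) mod 37 = 22
x3 = s^2 - x1 - x2 mod 37 = 22^2 - 0 - 2 = 1
y3 = s (x1 - x3) - y1 mod 37 = 22 * (0 - 1) - 25 = 27

P + Q = (1, 27)


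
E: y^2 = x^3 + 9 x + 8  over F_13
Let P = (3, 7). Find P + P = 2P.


Doubling: s = (3 x1^2 + a) / (2 y1)
s = (3*3^2 + 9) / (2*7) mod 13 = 10
x3 = s^2 - 2 x1 mod 13 = 10^2 - 2*3 = 3
y3 = s (x1 - x3) - y1 mod 13 = 10 * (3 - 3) - 7 = 6

2P = (3, 6)


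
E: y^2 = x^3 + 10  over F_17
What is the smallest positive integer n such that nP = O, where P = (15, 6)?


Compute successive multiples of P until we hit O:
  1P = (15, 6)
  2P = (5, 4)
  3P = (12, 15)
  4P = (16, 14)
  5P = (16, 3)
  6P = (12, 2)
  7P = (5, 13)
  8P = (15, 11)
  ... (continuing to 9P)
  9P = O

ord(P) = 9


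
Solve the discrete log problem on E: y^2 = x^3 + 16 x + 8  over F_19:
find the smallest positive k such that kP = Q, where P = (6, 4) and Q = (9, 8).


Enumerate multiples of P until we hit Q = (9, 8):
  1P = (6, 4)
  2P = (5, 2)
  3P = (12, 3)
  4P = (10, 3)
  5P = (9, 11)
  6P = (1, 14)
  7P = (16, 16)
  8P = (3, 11)
  9P = (7, 11)
  10P = (17, 14)
  11P = (13, 0)
  12P = (17, 5)
  13P = (7, 8)
  14P = (3, 8)
  15P = (16, 3)
  16P = (1, 5)
  17P = (9, 8)
Match found at i = 17.

k = 17


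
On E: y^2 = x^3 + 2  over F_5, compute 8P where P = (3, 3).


k = 8 = 1000_2 (binary, LSB first: 0001)
Double-and-add from P = (3, 3):
  bit 0 = 0: acc unchanged = O
  bit 1 = 0: acc unchanged = O
  bit 2 = 0: acc unchanged = O
  bit 3 = 1: acc = O + (3, 2) = (3, 2)

8P = (3, 2)


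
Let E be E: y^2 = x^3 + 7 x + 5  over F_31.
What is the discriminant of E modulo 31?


4 a^3 + 27 b^2 = 4*7^3 + 27*5^2 = 1372 + 675 = 2047
Delta = -16 * (2047) = -32752
Delta mod 31 = 15

Delta = 15 (mod 31)


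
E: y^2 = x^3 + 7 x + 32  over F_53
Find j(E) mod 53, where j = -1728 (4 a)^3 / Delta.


Delta = -16(4 a^3 + 27 b^2) mod 53 = 13
-1728 * (4 a)^3 = -1728 * (4*7)^3 mod 53 = 51
j = 51 * 13^(-1) mod 53 = 8

j = 8 (mod 53)


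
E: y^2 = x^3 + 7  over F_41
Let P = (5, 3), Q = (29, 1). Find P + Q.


P != Q, so use the chord formula.
s = (y2 - y1) / (x2 - x1) = (39) / (24) mod 41 = 17
x3 = s^2 - x1 - x2 mod 41 = 17^2 - 5 - 29 = 9
y3 = s (x1 - x3) - y1 mod 41 = 17 * (5 - 9) - 3 = 11

P + Q = (9, 11)


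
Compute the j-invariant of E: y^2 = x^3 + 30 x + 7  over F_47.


Delta = -16(4 a^3 + 27 b^2) mod 47 = 31
-1728 * (4 a)^3 = -1728 * (4*30)^3 mod 47 = 25
j = 25 * 31^(-1) mod 47 = 19

j = 19 (mod 47)


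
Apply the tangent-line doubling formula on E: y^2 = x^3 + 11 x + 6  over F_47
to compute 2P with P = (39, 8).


Doubling: s = (3 x1^2 + a) / (2 y1)
s = (3*39^2 + 11) / (2*8) mod 47 = 45
x3 = s^2 - 2 x1 mod 47 = 45^2 - 2*39 = 20
y3 = s (x1 - x3) - y1 mod 47 = 45 * (39 - 20) - 8 = 1

2P = (20, 1)


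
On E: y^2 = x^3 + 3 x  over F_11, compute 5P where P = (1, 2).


k = 5 = 101_2 (binary, LSB first: 101)
Double-and-add from P = (1, 2):
  bit 0 = 1: acc = O + (1, 2) = (1, 2)
  bit 1 = 0: acc unchanged = (1, 2)
  bit 2 = 1: acc = (1, 2) + (3, 5) = (1, 9)

5P = (1, 9)


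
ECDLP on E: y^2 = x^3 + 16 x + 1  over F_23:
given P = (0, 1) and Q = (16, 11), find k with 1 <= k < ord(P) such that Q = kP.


Enumerate multiples of P until we hit Q = (16, 11):
  1P = (0, 1)
  2P = (18, 16)
  3P = (14, 18)
  4P = (12, 14)
  5P = (20, 8)
  6P = (11, 17)
  7P = (1, 8)
  8P = (2, 8)
  9P = (16, 12)
  10P = (9, 0)
  11P = (16, 11)
Match found at i = 11.

k = 11


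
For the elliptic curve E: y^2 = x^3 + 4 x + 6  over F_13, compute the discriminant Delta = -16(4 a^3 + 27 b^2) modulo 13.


4 a^3 + 27 b^2 = 4*4^3 + 27*6^2 = 256 + 972 = 1228
Delta = -16 * (1228) = -19648
Delta mod 13 = 8

Delta = 8 (mod 13)


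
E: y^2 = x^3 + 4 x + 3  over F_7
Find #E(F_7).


For each x in F_7, count y with y^2 = x^3 + 4 x + 3 mod 7:
  x = 1: RHS = 1, y in [1, 6]  -> 2 point(s)
  x = 3: RHS = 0, y in [0]  -> 1 point(s)
  x = 5: RHS = 1, y in [1, 6]  -> 2 point(s)
Affine points: 5. Add the point at infinity: total = 6.

#E(F_7) = 6


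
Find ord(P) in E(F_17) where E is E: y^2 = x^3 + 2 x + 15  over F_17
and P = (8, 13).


Compute successive multiples of P until we hit O:
  1P = (8, 13)
  2P = (10, 10)
  3P = (14, 13)
  4P = (12, 4)
  5P = (1, 1)
  6P = (4, 6)
  7P = (7, 10)
  8P = (11, 12)
  ... (continuing to 19P)
  19P = O

ord(P) = 19


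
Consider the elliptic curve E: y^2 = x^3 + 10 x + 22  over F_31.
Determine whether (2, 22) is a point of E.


Check whether y^2 = x^3 + 10 x + 22 (mod 31) for (x, y) = (2, 22).
LHS: y^2 = 22^2 mod 31 = 19
RHS: x^3 + 10 x + 22 = 2^3 + 10*2 + 22 mod 31 = 19
LHS = RHS

Yes, on the curve


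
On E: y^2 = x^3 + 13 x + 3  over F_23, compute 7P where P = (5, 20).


k = 7 = 111_2 (binary, LSB first: 111)
Double-and-add from P = (5, 20):
  bit 0 = 1: acc = O + (5, 20) = (5, 20)
  bit 1 = 1: acc = (5, 20) + (16, 11) = (4, 21)
  bit 2 = 1: acc = (4, 21) + (15, 13) = (7, 0)

7P = (7, 0)


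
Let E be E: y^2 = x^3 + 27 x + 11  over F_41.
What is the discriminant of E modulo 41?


4 a^3 + 27 b^2 = 4*27^3 + 27*11^2 = 78732 + 3267 = 81999
Delta = -16 * (81999) = -1311984
Delta mod 41 = 16

Delta = 16 (mod 41)


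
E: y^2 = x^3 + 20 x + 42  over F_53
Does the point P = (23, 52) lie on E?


Check whether y^2 = x^3 + 20 x + 42 (mod 53) for (x, y) = (23, 52).
LHS: y^2 = 52^2 mod 53 = 1
RHS: x^3 + 20 x + 42 = 23^3 + 20*23 + 42 mod 53 = 2
LHS != RHS

No, not on the curve


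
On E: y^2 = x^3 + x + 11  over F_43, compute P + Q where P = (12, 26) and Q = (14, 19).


P != Q, so use the chord formula.
s = (y2 - y1) / (x2 - x1) = (36) / (2) mod 43 = 18
x3 = s^2 - x1 - x2 mod 43 = 18^2 - 12 - 14 = 40
y3 = s (x1 - x3) - y1 mod 43 = 18 * (12 - 40) - 26 = 29

P + Q = (40, 29)


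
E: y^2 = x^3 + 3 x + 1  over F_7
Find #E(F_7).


For each x in F_7, count y with y^2 = x^3 + 3 x + 1 mod 7:
  x = 0: RHS = 1, y in [1, 6]  -> 2 point(s)
  x = 2: RHS = 1, y in [1, 6]  -> 2 point(s)
  x = 3: RHS = 2, y in [3, 4]  -> 2 point(s)
  x = 4: RHS = 0, y in [0]  -> 1 point(s)
  x = 5: RHS = 1, y in [1, 6]  -> 2 point(s)
  x = 6: RHS = 4, y in [2, 5]  -> 2 point(s)
Affine points: 11. Add the point at infinity: total = 12.

#E(F_7) = 12


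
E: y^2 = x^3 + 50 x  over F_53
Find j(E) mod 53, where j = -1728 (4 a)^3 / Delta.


Delta = -16(4 a^3 + 27 b^2) mod 53 = 32
-1728 * (4 a)^3 = -1728 * (4*50)^3 mod 53 = 17
j = 17 * 32^(-1) mod 53 = 32

j = 32 (mod 53)


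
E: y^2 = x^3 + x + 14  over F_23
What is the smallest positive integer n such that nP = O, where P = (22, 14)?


Compute successive multiples of P until we hit O:
  1P = (22, 14)
  2P = (10, 14)
  3P = (14, 9)
  4P = (5, 11)
  5P = (2, 22)
  6P = (1, 19)
  7P = (12, 11)
  8P = (16, 20)
  ... (continuing to 28P)
  28P = O

ord(P) = 28


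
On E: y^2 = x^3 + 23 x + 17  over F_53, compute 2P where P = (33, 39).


Doubling: s = (3 x1^2 + a) / (2 y1)
s = (3*33^2 + 23) / (2*39) mod 53 = 15
x3 = s^2 - 2 x1 mod 53 = 15^2 - 2*33 = 0
y3 = s (x1 - x3) - y1 mod 53 = 15 * (33 - 0) - 39 = 32

2P = (0, 32)


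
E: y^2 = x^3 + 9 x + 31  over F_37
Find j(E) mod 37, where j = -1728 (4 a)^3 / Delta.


Delta = -16(4 a^3 + 27 b^2) mod 37 = 26
-1728 * (4 a)^3 = -1728 * (4*9)^3 mod 37 = 26
j = 26 * 26^(-1) mod 37 = 1

j = 1 (mod 37)


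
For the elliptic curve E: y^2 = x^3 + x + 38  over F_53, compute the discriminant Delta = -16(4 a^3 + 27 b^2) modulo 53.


4 a^3 + 27 b^2 = 4*1^3 + 27*38^2 = 4 + 38988 = 38992
Delta = -16 * (38992) = -623872
Delta mod 53 = 44

Delta = 44 (mod 53)


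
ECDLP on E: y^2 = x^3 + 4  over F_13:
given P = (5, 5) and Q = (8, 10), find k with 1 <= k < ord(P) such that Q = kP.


Enumerate multiples of P until we hit Q = (8, 10):
  1P = (5, 5)
  2P = (4, 9)
  3P = (7, 3)
  4P = (2, 5)
  5P = (6, 8)
  6P = (11, 3)
  7P = (0, 2)
  8P = (12, 9)
  9P = (8, 10)
Match found at i = 9.

k = 9


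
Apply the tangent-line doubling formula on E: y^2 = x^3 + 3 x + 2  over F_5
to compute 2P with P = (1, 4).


Doubling: s = (3 x1^2 + a) / (2 y1)
s = (3*1^2 + 3) / (2*4) mod 5 = 2
x3 = s^2 - 2 x1 mod 5 = 2^2 - 2*1 = 2
y3 = s (x1 - x3) - y1 mod 5 = 2 * (1 - 2) - 4 = 4

2P = (2, 4)


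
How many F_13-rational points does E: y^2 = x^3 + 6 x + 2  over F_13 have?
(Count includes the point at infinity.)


For each x in F_13, count y with y^2 = x^3 + 6 x + 2 mod 13:
  x = 1: RHS = 9, y in [3, 10]  -> 2 point(s)
  x = 2: RHS = 9, y in [3, 10]  -> 2 point(s)
  x = 4: RHS = 12, y in [5, 8]  -> 2 point(s)
  x = 5: RHS = 1, y in [1, 12]  -> 2 point(s)
  x = 7: RHS = 10, y in [6, 7]  -> 2 point(s)
  x = 8: RHS = 3, y in [4, 9]  -> 2 point(s)
  x = 10: RHS = 9, y in [3, 10]  -> 2 point(s)
Affine points: 14. Add the point at infinity: total = 15.

#E(F_13) = 15


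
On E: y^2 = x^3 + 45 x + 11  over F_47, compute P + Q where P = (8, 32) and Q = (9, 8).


P != Q, so use the chord formula.
s = (y2 - y1) / (x2 - x1) = (23) / (1) mod 47 = 23
x3 = s^2 - x1 - x2 mod 47 = 23^2 - 8 - 9 = 42
y3 = s (x1 - x3) - y1 mod 47 = 23 * (8 - 42) - 32 = 32

P + Q = (42, 32)


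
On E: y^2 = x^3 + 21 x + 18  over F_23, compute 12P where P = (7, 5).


k = 12 = 1100_2 (binary, LSB first: 0011)
Double-and-add from P = (7, 5):
  bit 0 = 0: acc unchanged = O
  bit 1 = 0: acc unchanged = O
  bit 2 = 1: acc = O + (0, 8) = (0, 8)
  bit 3 = 1: acc = (0, 8) + (9, 19) = (3, 19)

12P = (3, 19)


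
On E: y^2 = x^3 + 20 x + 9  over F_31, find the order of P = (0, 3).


Compute successive multiples of P until we hit O:
  1P = (0, 3)
  2P = (18, 30)
  3P = (23, 9)
  4P = (26, 1)
  5P = (25, 18)
  6P = (20, 16)
  7P = (27, 12)
  8P = (11, 14)
  ... (continuing to 28P)
  28P = O

ord(P) = 28


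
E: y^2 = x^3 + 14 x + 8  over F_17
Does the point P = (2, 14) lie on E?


Check whether y^2 = x^3 + 14 x + 8 (mod 17) for (x, y) = (2, 14).
LHS: y^2 = 14^2 mod 17 = 9
RHS: x^3 + 14 x + 8 = 2^3 + 14*2 + 8 mod 17 = 10
LHS != RHS

No, not on the curve


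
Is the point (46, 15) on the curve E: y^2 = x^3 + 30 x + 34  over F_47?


Check whether y^2 = x^3 + 30 x + 34 (mod 47) for (x, y) = (46, 15).
LHS: y^2 = 15^2 mod 47 = 37
RHS: x^3 + 30 x + 34 = 46^3 + 30*46 + 34 mod 47 = 3
LHS != RHS

No, not on the curve


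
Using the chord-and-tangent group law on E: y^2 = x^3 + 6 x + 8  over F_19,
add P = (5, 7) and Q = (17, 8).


P != Q, so use the chord formula.
s = (y2 - y1) / (x2 - x1) = (1) / (12) mod 19 = 8
x3 = s^2 - x1 - x2 mod 19 = 8^2 - 5 - 17 = 4
y3 = s (x1 - x3) - y1 mod 19 = 8 * (5 - 4) - 7 = 1

P + Q = (4, 1)


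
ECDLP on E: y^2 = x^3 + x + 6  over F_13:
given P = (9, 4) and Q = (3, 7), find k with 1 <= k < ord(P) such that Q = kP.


Enumerate multiples of P until we hit Q = (3, 7):
  1P = (9, 4)
  2P = (12, 2)
  3P = (4, 10)
  4P = (3, 7)
Match found at i = 4.

k = 4


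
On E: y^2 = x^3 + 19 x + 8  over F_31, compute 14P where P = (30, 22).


k = 14 = 1110_2 (binary, LSB first: 0111)
Double-and-add from P = (30, 22):
  bit 0 = 0: acc unchanged = O
  bit 1 = 1: acc = O + (10, 19) = (10, 19)
  bit 2 = 1: acc = (10, 19) + (0, 16) = (9, 3)
  bit 3 = 1: acc = (9, 3) + (20, 7) = (7, 9)

14P = (7, 9)


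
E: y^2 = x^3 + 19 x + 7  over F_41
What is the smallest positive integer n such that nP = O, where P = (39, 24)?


Compute successive multiples of P until we hit O:
  1P = (39, 24)
  2P = (37, 20)
  3P = (10, 34)
  4P = (28, 33)
  5P = (36, 22)
  6P = (12, 35)
  7P = (13, 14)
  8P = (35, 28)
  ... (continuing to 51P)
  51P = O

ord(P) = 51


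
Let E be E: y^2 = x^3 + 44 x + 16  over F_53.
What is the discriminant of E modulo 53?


4 a^3 + 27 b^2 = 4*44^3 + 27*16^2 = 340736 + 6912 = 347648
Delta = -16 * (347648) = -5562368
Delta mod 53 = 35

Delta = 35 (mod 53)


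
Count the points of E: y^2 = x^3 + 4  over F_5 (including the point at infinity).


For each x in F_5, count y with y^2 = x^3 + 0 x + 4 mod 5:
  x = 0: RHS = 4, y in [2, 3]  -> 2 point(s)
  x = 1: RHS = 0, y in [0]  -> 1 point(s)
  x = 3: RHS = 1, y in [1, 4]  -> 2 point(s)
Affine points: 5. Add the point at infinity: total = 6.

#E(F_5) = 6


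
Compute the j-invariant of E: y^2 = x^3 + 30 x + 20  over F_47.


Delta = -16(4 a^3 + 27 b^2) mod 47 = 21
-1728 * (4 a)^3 = -1728 * (4*30)^3 mod 47 = 25
j = 25 * 21^(-1) mod 47 = 37

j = 37 (mod 47)


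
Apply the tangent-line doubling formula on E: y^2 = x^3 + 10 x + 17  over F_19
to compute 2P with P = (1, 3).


Doubling: s = (3 x1^2 + a) / (2 y1)
s = (3*1^2 + 10) / (2*3) mod 19 = 18
x3 = s^2 - 2 x1 mod 19 = 18^2 - 2*1 = 18
y3 = s (x1 - x3) - y1 mod 19 = 18 * (1 - 18) - 3 = 14

2P = (18, 14)


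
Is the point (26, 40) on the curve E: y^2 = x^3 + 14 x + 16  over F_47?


Check whether y^2 = x^3 + 14 x + 16 (mod 47) for (x, y) = (26, 40).
LHS: y^2 = 40^2 mod 47 = 2
RHS: x^3 + 14 x + 16 = 26^3 + 14*26 + 16 mod 47 = 2
LHS = RHS

Yes, on the curve


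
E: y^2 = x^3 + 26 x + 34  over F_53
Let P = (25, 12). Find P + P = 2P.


Doubling: s = (3 x1^2 + a) / (2 y1)
s = (3*25^2 + 26) / (2*12) mod 53 = 24
x3 = s^2 - 2 x1 mod 53 = 24^2 - 2*25 = 49
y3 = s (x1 - x3) - y1 mod 53 = 24 * (25 - 49) - 12 = 48

2P = (49, 48)


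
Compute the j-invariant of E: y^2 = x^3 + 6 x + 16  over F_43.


Delta = -16(4 a^3 + 27 b^2) mod 43 = 26
-1728 * (4 a)^3 = -1728 * (4*6)^3 mod 43 = 4
j = 4 * 26^(-1) mod 43 = 20

j = 20 (mod 43)


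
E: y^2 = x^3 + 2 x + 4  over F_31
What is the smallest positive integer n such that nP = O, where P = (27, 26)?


Compute successive multiples of P until we hit O:
  1P = (27, 26)
  2P = (2, 4)
  3P = (12, 12)
  4P = (1, 21)
  5P = (4, 13)
  6P = (7, 19)
  7P = (22, 30)
  8P = (0, 2)
  ... (continuing to 35P)
  35P = O

ord(P) = 35


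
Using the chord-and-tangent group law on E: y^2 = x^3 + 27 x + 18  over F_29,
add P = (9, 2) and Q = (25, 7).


P != Q, so use the chord formula.
s = (y2 - y1) / (x2 - x1) = (5) / (16) mod 29 = 13
x3 = s^2 - x1 - x2 mod 29 = 13^2 - 9 - 25 = 19
y3 = s (x1 - x3) - y1 mod 29 = 13 * (9 - 19) - 2 = 13

P + Q = (19, 13)


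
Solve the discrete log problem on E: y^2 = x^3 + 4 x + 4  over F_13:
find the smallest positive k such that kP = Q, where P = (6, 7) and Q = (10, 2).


Enumerate multiples of P until we hit Q = (10, 2):
  1P = (6, 7)
  2P = (0, 2)
  3P = (3, 2)
  4P = (1, 10)
  5P = (10, 11)
  6P = (11, 1)
  7P = (12, 8)
  8P = (12, 5)
  9P = (11, 12)
  10P = (10, 2)
Match found at i = 10.

k = 10


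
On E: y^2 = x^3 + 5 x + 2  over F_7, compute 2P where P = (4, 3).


k = 2 = 10_2 (binary, LSB first: 01)
Double-and-add from P = (4, 3):
  bit 0 = 0: acc unchanged = O
  bit 1 = 1: acc = O + (1, 6) = (1, 6)

2P = (1, 6)


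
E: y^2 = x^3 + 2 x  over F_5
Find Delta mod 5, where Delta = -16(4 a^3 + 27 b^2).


4 a^3 + 27 b^2 = 4*2^3 + 27*0^2 = 32 + 0 = 32
Delta = -16 * (32) = -512
Delta mod 5 = 3

Delta = 3 (mod 5)


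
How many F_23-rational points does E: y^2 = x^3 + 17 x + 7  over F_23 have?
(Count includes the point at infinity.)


For each x in F_23, count y with y^2 = x^3 + 17 x + 7 mod 23:
  x = 1: RHS = 2, y in [5, 18]  -> 2 point(s)
  x = 2: RHS = 3, y in [7, 16]  -> 2 point(s)
  x = 3: RHS = 16, y in [4, 19]  -> 2 point(s)
  x = 4: RHS = 1, y in [1, 22]  -> 2 point(s)
  x = 6: RHS = 3, y in [7, 16]  -> 2 point(s)
  x = 7: RHS = 9, y in [3, 20]  -> 2 point(s)
  x = 10: RHS = 4, y in [2, 21]  -> 2 point(s)
  x = 15: RHS = 3, y in [7, 16]  -> 2 point(s)
  x = 18: RHS = 4, y in [2, 21]  -> 2 point(s)
  x = 19: RHS = 13, y in [6, 17]  -> 2 point(s)
  x = 22: RHS = 12, y in [9, 14]  -> 2 point(s)
Affine points: 22. Add the point at infinity: total = 23.

#E(F_23) = 23


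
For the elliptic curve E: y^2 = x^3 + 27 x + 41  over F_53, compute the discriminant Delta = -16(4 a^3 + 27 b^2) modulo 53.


4 a^3 + 27 b^2 = 4*27^3 + 27*41^2 = 78732 + 45387 = 124119
Delta = -16 * (124119) = -1985904
Delta mod 53 = 6

Delta = 6 (mod 53)


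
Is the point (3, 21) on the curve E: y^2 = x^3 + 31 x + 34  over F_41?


Check whether y^2 = x^3 + 31 x + 34 (mod 41) for (x, y) = (3, 21).
LHS: y^2 = 21^2 mod 41 = 31
RHS: x^3 + 31 x + 34 = 3^3 + 31*3 + 34 mod 41 = 31
LHS = RHS

Yes, on the curve


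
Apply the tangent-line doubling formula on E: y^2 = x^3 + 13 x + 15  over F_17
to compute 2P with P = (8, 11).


Doubling: s = (3 x1^2 + a) / (2 y1)
s = (3*8^2 + 13) / (2*11) mod 17 = 7
x3 = s^2 - 2 x1 mod 17 = 7^2 - 2*8 = 16
y3 = s (x1 - x3) - y1 mod 17 = 7 * (8 - 16) - 11 = 1

2P = (16, 1)


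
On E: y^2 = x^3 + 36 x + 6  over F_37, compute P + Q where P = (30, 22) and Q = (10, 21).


P != Q, so use the chord formula.
s = (y2 - y1) / (x2 - x1) = (36) / (17) mod 37 = 13
x3 = s^2 - x1 - x2 mod 37 = 13^2 - 30 - 10 = 18
y3 = s (x1 - x3) - y1 mod 37 = 13 * (30 - 18) - 22 = 23

P + Q = (18, 23)


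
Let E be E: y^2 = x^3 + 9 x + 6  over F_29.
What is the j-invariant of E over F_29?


Delta = -16(4 a^3 + 27 b^2) mod 29 = 26
-1728 * (4 a)^3 = -1728 * (4*9)^3 mod 29 = 27
j = 27 * 26^(-1) mod 29 = 20

j = 20 (mod 29)


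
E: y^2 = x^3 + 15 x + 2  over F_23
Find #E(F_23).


For each x in F_23, count y with y^2 = x^3 + 15 x + 2 mod 23:
  x = 0: RHS = 2, y in [5, 18]  -> 2 point(s)
  x = 1: RHS = 18, y in [8, 15]  -> 2 point(s)
  x = 5: RHS = 18, y in [8, 15]  -> 2 point(s)
  x = 6: RHS = 9, y in [3, 20]  -> 2 point(s)
  x = 7: RHS = 13, y in [6, 17]  -> 2 point(s)
  x = 8: RHS = 13, y in [6, 17]  -> 2 point(s)
  x = 10: RHS = 2, y in [5, 18]  -> 2 point(s)
  x = 11: RHS = 3, y in [7, 16]  -> 2 point(s)
  x = 12: RHS = 1, y in [1, 22]  -> 2 point(s)
  x = 13: RHS = 2, y in [5, 18]  -> 2 point(s)
  x = 14: RHS = 12, y in [9, 14]  -> 2 point(s)
  x = 17: RHS = 18, y in [8, 15]  -> 2 point(s)
  x = 18: RHS = 9, y in [3, 20]  -> 2 point(s)
  x = 19: RHS = 16, y in [4, 19]  -> 2 point(s)
  x = 22: RHS = 9, y in [3, 20]  -> 2 point(s)
Affine points: 30. Add the point at infinity: total = 31.

#E(F_23) = 31


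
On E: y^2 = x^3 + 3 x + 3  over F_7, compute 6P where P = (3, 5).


k = 6 = 110_2 (binary, LSB first: 011)
Double-and-add from P = (3, 5):
  bit 0 = 0: acc unchanged = O
  bit 1 = 1: acc = O + (3, 2) = (3, 2)
  bit 2 = 1: acc = (3, 2) + (3, 5) = O

6P = O


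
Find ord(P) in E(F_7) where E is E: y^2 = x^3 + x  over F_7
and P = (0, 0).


Compute successive multiples of P until we hit O:
  1P = (0, 0)
  2P = O

ord(P) = 2


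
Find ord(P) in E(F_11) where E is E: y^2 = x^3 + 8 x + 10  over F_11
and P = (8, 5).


Compute successive multiples of P until we hit O:
  1P = (8, 5)
  2P = (10, 10)
  3P = (2, 10)
  4P = (2, 1)
  5P = (10, 1)
  6P = (8, 6)
  7P = O

ord(P) = 7


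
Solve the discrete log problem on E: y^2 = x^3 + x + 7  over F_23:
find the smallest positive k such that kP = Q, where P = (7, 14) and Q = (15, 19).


Enumerate multiples of P until we hit Q = (15, 19):
  1P = (7, 14)
  2P = (13, 20)
  3P = (4, 12)
  4P = (15, 19)
Match found at i = 4.

k = 4


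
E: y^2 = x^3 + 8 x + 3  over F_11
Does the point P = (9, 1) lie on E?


Check whether y^2 = x^3 + 8 x + 3 (mod 11) for (x, y) = (9, 1).
LHS: y^2 = 1^2 mod 11 = 1
RHS: x^3 + 8 x + 3 = 9^3 + 8*9 + 3 mod 11 = 1
LHS = RHS

Yes, on the curve


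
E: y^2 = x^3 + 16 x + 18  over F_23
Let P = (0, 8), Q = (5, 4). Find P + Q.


P != Q, so use the chord formula.
s = (y2 - y1) / (x2 - x1) = (19) / (5) mod 23 = 13
x3 = s^2 - x1 - x2 mod 23 = 13^2 - 0 - 5 = 3
y3 = s (x1 - x3) - y1 mod 23 = 13 * (0 - 3) - 8 = 22

P + Q = (3, 22)


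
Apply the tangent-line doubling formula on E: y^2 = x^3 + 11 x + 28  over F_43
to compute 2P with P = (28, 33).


Doubling: s = (3 x1^2 + a) / (2 y1)
s = (3*28^2 + 11) / (2*33) mod 43 = 13
x3 = s^2 - 2 x1 mod 43 = 13^2 - 2*28 = 27
y3 = s (x1 - x3) - y1 mod 43 = 13 * (28 - 27) - 33 = 23

2P = (27, 23)


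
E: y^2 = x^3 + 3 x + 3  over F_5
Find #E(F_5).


For each x in F_5, count y with y^2 = x^3 + 3 x + 3 mod 5:
  x = 3: RHS = 4, y in [2, 3]  -> 2 point(s)
  x = 4: RHS = 4, y in [2, 3]  -> 2 point(s)
Affine points: 4. Add the point at infinity: total = 5.

#E(F_5) = 5


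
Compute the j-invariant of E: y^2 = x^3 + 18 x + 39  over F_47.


Delta = -16(4 a^3 + 27 b^2) mod 47 = 14
-1728 * (4 a)^3 = -1728 * (4*18)^3 mod 47 = 43
j = 43 * 14^(-1) mod 47 = 40

j = 40 (mod 47)


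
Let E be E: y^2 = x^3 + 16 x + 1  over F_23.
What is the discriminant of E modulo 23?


4 a^3 + 27 b^2 = 4*16^3 + 27*1^2 = 16384 + 27 = 16411
Delta = -16 * (16411) = -262576
Delta mod 23 = 15

Delta = 15 (mod 23)


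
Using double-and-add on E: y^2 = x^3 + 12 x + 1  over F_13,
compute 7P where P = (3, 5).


k = 7 = 111_2 (binary, LSB first: 111)
Double-and-add from P = (3, 5):
  bit 0 = 1: acc = O + (3, 5) = (3, 5)
  bit 1 = 1: acc = (3, 5) + (7, 8) = (6, 9)
  bit 2 = 1: acc = (6, 9) + (0, 12) = (4, 3)

7P = (4, 3)


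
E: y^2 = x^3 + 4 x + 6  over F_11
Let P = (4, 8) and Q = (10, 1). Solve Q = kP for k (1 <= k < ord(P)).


Enumerate multiples of P until we hit Q = (10, 1):
  1P = (4, 8)
  2P = (6, 2)
  3P = (10, 10)
  4P = (2, 0)
  5P = (10, 1)
Match found at i = 5.

k = 5


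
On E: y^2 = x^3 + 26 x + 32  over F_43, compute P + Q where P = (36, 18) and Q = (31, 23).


P != Q, so use the chord formula.
s = (y2 - y1) / (x2 - x1) = (5) / (38) mod 43 = 42
x3 = s^2 - x1 - x2 mod 43 = 42^2 - 36 - 31 = 20
y3 = s (x1 - x3) - y1 mod 43 = 42 * (36 - 20) - 18 = 9

P + Q = (20, 9)


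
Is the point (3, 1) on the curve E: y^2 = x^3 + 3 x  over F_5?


Check whether y^2 = x^3 + 3 x + 0 (mod 5) for (x, y) = (3, 1).
LHS: y^2 = 1^2 mod 5 = 1
RHS: x^3 + 3 x + 0 = 3^3 + 3*3 + 0 mod 5 = 1
LHS = RHS

Yes, on the curve


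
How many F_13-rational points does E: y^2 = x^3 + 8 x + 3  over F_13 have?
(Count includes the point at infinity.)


For each x in F_13, count y with y^2 = x^3 + 8 x + 3 mod 13:
  x = 0: RHS = 3, y in [4, 9]  -> 2 point(s)
  x = 1: RHS = 12, y in [5, 8]  -> 2 point(s)
  x = 2: RHS = 1, y in [1, 12]  -> 2 point(s)
  x = 5: RHS = 12, y in [5, 8]  -> 2 point(s)
  x = 7: RHS = 12, y in [5, 8]  -> 2 point(s)
  x = 10: RHS = 4, y in [2, 11]  -> 2 point(s)
Affine points: 12. Add the point at infinity: total = 13.

#E(F_13) = 13


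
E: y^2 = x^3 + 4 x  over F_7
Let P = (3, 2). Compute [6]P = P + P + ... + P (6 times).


k = 6 = 110_2 (binary, LSB first: 011)
Double-and-add from P = (3, 2):
  bit 0 = 0: acc unchanged = O
  bit 1 = 1: acc = O + (2, 4) = (2, 4)
  bit 2 = 1: acc = (2, 4) + (0, 0) = (2, 3)

6P = (2, 3)


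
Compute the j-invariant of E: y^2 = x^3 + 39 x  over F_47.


Delta = -16(4 a^3 + 27 b^2) mod 47 = 9
-1728 * (4 a)^3 = -1728 * (4*39)^3 mod 47 = 42
j = 42 * 9^(-1) mod 47 = 36

j = 36 (mod 47)


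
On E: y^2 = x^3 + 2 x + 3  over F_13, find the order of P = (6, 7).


Compute successive multiples of P until we hit O:
  1P = (6, 7)
  2P = (11, 2)
  3P = (10, 10)
  4P = (0, 4)
  5P = (4, 7)
  6P = (3, 6)
  7P = (7, 10)
  8P = (9, 10)
  ... (continuing to 18P)
  18P = O

ord(P) = 18


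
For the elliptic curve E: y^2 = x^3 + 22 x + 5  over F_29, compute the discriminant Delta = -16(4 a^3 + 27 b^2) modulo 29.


4 a^3 + 27 b^2 = 4*22^3 + 27*5^2 = 42592 + 675 = 43267
Delta = -16 * (43267) = -692272
Delta mod 29 = 16

Delta = 16 (mod 29)


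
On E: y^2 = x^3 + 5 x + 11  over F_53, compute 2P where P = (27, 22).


Doubling: s = (3 x1^2 + a) / (2 y1)
s = (3*27^2 + 5) / (2*22) mod 53 = 45
x3 = s^2 - 2 x1 mod 53 = 45^2 - 2*27 = 10
y3 = s (x1 - x3) - y1 mod 53 = 45 * (27 - 10) - 22 = 1

2P = (10, 1)


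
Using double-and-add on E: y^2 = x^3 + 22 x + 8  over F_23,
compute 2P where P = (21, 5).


k = 2 = 10_2 (binary, LSB first: 01)
Double-and-add from P = (21, 5):
  bit 0 = 0: acc unchanged = O
  bit 1 = 1: acc = O + (22, 10) = (22, 10)

2P = (22, 10)


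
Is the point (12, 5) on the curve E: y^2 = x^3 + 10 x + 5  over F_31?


Check whether y^2 = x^3 + 10 x + 5 (mod 31) for (x, y) = (12, 5).
LHS: y^2 = 5^2 mod 31 = 25
RHS: x^3 + 10 x + 5 = 12^3 + 10*12 + 5 mod 31 = 24
LHS != RHS

No, not on the curve


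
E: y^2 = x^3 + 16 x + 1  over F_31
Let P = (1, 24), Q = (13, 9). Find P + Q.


P != Q, so use the chord formula.
s = (y2 - y1) / (x2 - x1) = (16) / (12) mod 31 = 22
x3 = s^2 - x1 - x2 mod 31 = 22^2 - 1 - 13 = 5
y3 = s (x1 - x3) - y1 mod 31 = 22 * (1 - 5) - 24 = 12

P + Q = (5, 12)


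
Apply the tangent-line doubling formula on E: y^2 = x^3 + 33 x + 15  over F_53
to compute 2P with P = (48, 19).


Doubling: s = (3 x1^2 + a) / (2 y1)
s = (3*48^2 + 33) / (2*19) mod 53 = 14
x3 = s^2 - 2 x1 mod 53 = 14^2 - 2*48 = 47
y3 = s (x1 - x3) - y1 mod 53 = 14 * (48 - 47) - 19 = 48

2P = (47, 48)


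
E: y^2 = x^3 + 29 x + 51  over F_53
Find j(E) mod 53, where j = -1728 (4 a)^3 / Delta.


Delta = -16(4 a^3 + 27 b^2) mod 53 = 28
-1728 * (4 a)^3 = -1728 * (4*29)^3 mod 53 = 12
j = 12 * 28^(-1) mod 53 = 8

j = 8 (mod 53)


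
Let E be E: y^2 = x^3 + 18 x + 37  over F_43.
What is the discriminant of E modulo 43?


4 a^3 + 27 b^2 = 4*18^3 + 27*37^2 = 23328 + 36963 = 60291
Delta = -16 * (60291) = -964656
Delta mod 43 = 6

Delta = 6 (mod 43)


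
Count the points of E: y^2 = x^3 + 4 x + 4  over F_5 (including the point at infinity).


For each x in F_5, count y with y^2 = x^3 + 4 x + 4 mod 5:
  x = 0: RHS = 4, y in [2, 3]  -> 2 point(s)
  x = 1: RHS = 4, y in [2, 3]  -> 2 point(s)
  x = 2: RHS = 0, y in [0]  -> 1 point(s)
  x = 4: RHS = 4, y in [2, 3]  -> 2 point(s)
Affine points: 7. Add the point at infinity: total = 8.

#E(F_5) = 8


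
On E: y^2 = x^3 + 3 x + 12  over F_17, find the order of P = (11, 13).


Compute successive multiples of P until we hit O:
  1P = (11, 13)
  2P = (13, 2)
  3P = (2, 14)
  4P = (8, 15)
  5P = (6, 12)
  6P = (15, 10)
  7P = (16, 12)
  8P = (5, 13)
  ... (continuing to 23P)
  23P = O

ord(P) = 23


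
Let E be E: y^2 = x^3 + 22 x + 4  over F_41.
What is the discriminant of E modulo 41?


4 a^3 + 27 b^2 = 4*22^3 + 27*4^2 = 42592 + 432 = 43024
Delta = -16 * (43024) = -688384
Delta mod 41 = 6

Delta = 6 (mod 41)


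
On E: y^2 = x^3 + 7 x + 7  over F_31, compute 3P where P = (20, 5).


k = 3 = 11_2 (binary, LSB first: 11)
Double-and-add from P = (20, 5):
  bit 0 = 1: acc = O + (20, 5) = (20, 5)
  bit 1 = 1: acc = (20, 5) + (27, 15) = (24, 7)

3P = (24, 7)


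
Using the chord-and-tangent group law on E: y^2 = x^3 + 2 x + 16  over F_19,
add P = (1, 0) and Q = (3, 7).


P != Q, so use the chord formula.
s = (y2 - y1) / (x2 - x1) = (7) / (2) mod 19 = 13
x3 = s^2 - x1 - x2 mod 19 = 13^2 - 1 - 3 = 13
y3 = s (x1 - x3) - y1 mod 19 = 13 * (1 - 13) - 0 = 15

P + Q = (13, 15)


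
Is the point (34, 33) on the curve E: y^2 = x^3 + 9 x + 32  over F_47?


Check whether y^2 = x^3 + 9 x + 32 (mod 47) for (x, y) = (34, 33).
LHS: y^2 = 33^2 mod 47 = 8
RHS: x^3 + 9 x + 32 = 34^3 + 9*34 + 32 mod 47 = 21
LHS != RHS

No, not on the curve


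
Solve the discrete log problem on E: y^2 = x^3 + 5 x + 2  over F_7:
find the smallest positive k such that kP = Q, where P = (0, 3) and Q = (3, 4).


Enumerate multiples of P until we hit Q = (3, 4):
  1P = (0, 3)
  2P = (4, 3)
  3P = (3, 4)
Match found at i = 3.

k = 3


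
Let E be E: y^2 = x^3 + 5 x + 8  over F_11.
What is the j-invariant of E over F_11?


Delta = -16(4 a^3 + 27 b^2) mod 11 = 3
-1728 * (4 a)^3 = -1728 * (4*5)^3 mod 11 = 8
j = 8 * 3^(-1) mod 11 = 10

j = 10 (mod 11)


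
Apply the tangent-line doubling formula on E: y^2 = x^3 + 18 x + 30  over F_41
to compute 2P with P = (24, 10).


Doubling: s = (3 x1^2 + a) / (2 y1)
s = (3*24^2 + 18) / (2*10) mod 41 = 34
x3 = s^2 - 2 x1 mod 41 = 34^2 - 2*24 = 1
y3 = s (x1 - x3) - y1 mod 41 = 34 * (24 - 1) - 10 = 34

2P = (1, 34)


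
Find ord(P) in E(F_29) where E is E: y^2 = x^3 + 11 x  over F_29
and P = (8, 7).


Compute successive multiples of P until we hit O:
  1P = (8, 7)
  2P = (13, 22)
  3P = (17, 24)
  4P = (9, 4)
  5P = (21, 3)
  6P = (20, 19)
  7P = (2, 28)
  8P = (24, 20)
  ... (continuing to 26P)
  26P = O

ord(P) = 26


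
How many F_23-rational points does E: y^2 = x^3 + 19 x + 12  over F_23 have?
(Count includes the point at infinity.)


For each x in F_23, count y with y^2 = x^3 + 19 x + 12 mod 23:
  x = 0: RHS = 12, y in [9, 14]  -> 2 point(s)
  x = 1: RHS = 9, y in [3, 20]  -> 2 point(s)
  x = 2: RHS = 12, y in [9, 14]  -> 2 point(s)
  x = 3: RHS = 4, y in [2, 21]  -> 2 point(s)
  x = 5: RHS = 2, y in [5, 18]  -> 2 point(s)
  x = 8: RHS = 9, y in [3, 20]  -> 2 point(s)
  x = 10: RHS = 6, y in [11, 12]  -> 2 point(s)
  x = 12: RHS = 13, y in [6, 17]  -> 2 point(s)
  x = 13: RHS = 18, y in [8, 15]  -> 2 point(s)
  x = 14: RHS = 9, y in [3, 20]  -> 2 point(s)
  x = 17: RHS = 4, y in [2, 21]  -> 2 point(s)
  x = 21: RHS = 12, y in [9, 14]  -> 2 point(s)
Affine points: 24. Add the point at infinity: total = 25.

#E(F_23) = 25
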